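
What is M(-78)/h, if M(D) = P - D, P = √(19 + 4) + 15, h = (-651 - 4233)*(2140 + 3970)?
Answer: -31/9947080 - √23/29841240 ≈ -3.2772e-6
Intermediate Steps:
h = -29841240 (h = -4884*6110 = -29841240)
P = 15 + √23 (P = √23 + 15 = 15 + √23 ≈ 19.796)
M(D) = 15 + √23 - D (M(D) = (15 + √23) - D = 15 + √23 - D)
M(-78)/h = (15 + √23 - 1*(-78))/(-29841240) = (15 + √23 + 78)*(-1/29841240) = (93 + √23)*(-1/29841240) = -31/9947080 - √23/29841240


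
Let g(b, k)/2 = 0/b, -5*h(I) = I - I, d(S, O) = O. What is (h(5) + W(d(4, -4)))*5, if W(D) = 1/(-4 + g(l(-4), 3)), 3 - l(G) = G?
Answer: -5/4 ≈ -1.2500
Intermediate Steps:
h(I) = 0 (h(I) = -(I - I)/5 = -⅕*0 = 0)
l(G) = 3 - G
g(b, k) = 0 (g(b, k) = 2*(0/b) = 2*0 = 0)
W(D) = -¼ (W(D) = 1/(-4 + 0) = 1/(-4) = -¼)
(h(5) + W(d(4, -4)))*5 = (0 - ¼)*5 = -¼*5 = -5/4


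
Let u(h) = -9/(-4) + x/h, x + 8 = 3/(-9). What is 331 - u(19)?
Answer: 75055/228 ≈ 329.19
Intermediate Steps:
x = -25/3 (x = -8 + 3/(-9) = -8 + 3*(-1/9) = -8 - 1/3 = -25/3 ≈ -8.3333)
u(h) = 9/4 - 25/(3*h) (u(h) = -9/(-4) - 25/(3*h) = -9*(-1/4) - 25/(3*h) = 9/4 - 25/(3*h))
331 - u(19) = 331 - (-100 + 27*19)/(12*19) = 331 - (-100 + 513)/(12*19) = 331 - 413/(12*19) = 331 - 1*413/228 = 331 - 413/228 = 75055/228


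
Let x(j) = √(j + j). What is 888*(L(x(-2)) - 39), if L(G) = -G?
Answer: -34632 - 1776*I ≈ -34632.0 - 1776.0*I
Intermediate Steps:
x(j) = √2*√j (x(j) = √(2*j) = √2*√j)
888*(L(x(-2)) - 39) = 888*(-√2*√(-2) - 39) = 888*(-√2*I*√2 - 39) = 888*(-2*I - 39) = 888*(-39 - 2*I) = -34632 - 1776*I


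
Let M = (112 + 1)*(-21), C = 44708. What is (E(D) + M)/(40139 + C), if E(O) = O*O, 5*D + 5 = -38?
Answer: -57476/2121175 ≈ -0.027096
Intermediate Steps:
D = -43/5 (D = -1 + (⅕)*(-38) = -1 - 38/5 = -43/5 ≈ -8.6000)
E(O) = O²
M = -2373 (M = 113*(-21) = -2373)
(E(D) + M)/(40139 + C) = ((-43/5)² - 2373)/(40139 + 44708) = (1849/25 - 2373)/84847 = -57476/25*1/84847 = -57476/2121175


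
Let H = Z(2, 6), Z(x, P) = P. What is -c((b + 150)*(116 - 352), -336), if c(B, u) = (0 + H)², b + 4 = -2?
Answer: -36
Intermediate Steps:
b = -6 (b = -4 - 2 = -6)
H = 6
c(B, u) = 36 (c(B, u) = (0 + 6)² = 6² = 36)
-c((b + 150)*(116 - 352), -336) = -1*36 = -36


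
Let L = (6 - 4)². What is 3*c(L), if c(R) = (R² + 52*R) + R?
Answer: 684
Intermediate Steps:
L = 4 (L = 2² = 4)
c(R) = R² + 53*R
3*c(L) = 3*(4*(53 + 4)) = 3*(4*57) = 3*228 = 684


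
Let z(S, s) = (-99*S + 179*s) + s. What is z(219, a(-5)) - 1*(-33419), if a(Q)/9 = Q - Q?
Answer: 11738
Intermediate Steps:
a(Q) = 0 (a(Q) = 9*(Q - Q) = 9*0 = 0)
z(S, s) = -99*S + 180*s
z(219, a(-5)) - 1*(-33419) = (-99*219 + 180*0) - 1*(-33419) = (-21681 + 0) + 33419 = -21681 + 33419 = 11738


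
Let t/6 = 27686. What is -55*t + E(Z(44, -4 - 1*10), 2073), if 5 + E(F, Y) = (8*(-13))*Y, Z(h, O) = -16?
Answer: -9351977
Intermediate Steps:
t = 166116 (t = 6*27686 = 166116)
E(F, Y) = -5 - 104*Y (E(F, Y) = -5 + (8*(-13))*Y = -5 - 104*Y)
-55*t + E(Z(44, -4 - 1*10), 2073) = -55*166116 + (-5 - 104*2073) = -9136380 + (-5 - 215592) = -9136380 - 215597 = -9351977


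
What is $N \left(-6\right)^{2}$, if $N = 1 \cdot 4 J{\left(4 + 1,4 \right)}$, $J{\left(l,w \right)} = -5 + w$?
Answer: $-144$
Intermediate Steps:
$N = -4$ ($N = 1 \cdot 4 \left(-5 + 4\right) = 4 \left(-1\right) = -4$)
$N \left(-6\right)^{2} = - 4 \left(-6\right)^{2} = \left(-4\right) 36 = -144$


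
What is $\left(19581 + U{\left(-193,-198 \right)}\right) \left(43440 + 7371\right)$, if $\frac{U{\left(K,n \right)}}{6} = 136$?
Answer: $1036391967$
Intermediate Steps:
$U{\left(K,n \right)} = 816$ ($U{\left(K,n \right)} = 6 \cdot 136 = 816$)
$\left(19581 + U{\left(-193,-198 \right)}\right) \left(43440 + 7371\right) = \left(19581 + 816\right) \left(43440 + 7371\right) = 20397 \cdot 50811 = 1036391967$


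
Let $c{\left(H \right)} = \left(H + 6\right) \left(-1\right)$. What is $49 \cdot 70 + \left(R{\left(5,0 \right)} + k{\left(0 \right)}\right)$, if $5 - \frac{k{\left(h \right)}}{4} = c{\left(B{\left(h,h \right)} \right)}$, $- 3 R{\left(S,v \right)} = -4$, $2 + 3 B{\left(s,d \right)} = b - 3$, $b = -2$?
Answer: $3466$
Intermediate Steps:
$B{\left(s,d \right)} = - \frac{7}{3}$ ($B{\left(s,d \right)} = - \frac{2}{3} + \frac{-2 - 3}{3} = - \frac{2}{3} + \frac{1}{3} \left(-5\right) = - \frac{2}{3} - \frac{5}{3} = - \frac{7}{3}$)
$c{\left(H \right)} = -6 - H$ ($c{\left(H \right)} = \left(6 + H\right) \left(-1\right) = -6 - H$)
$R{\left(S,v \right)} = \frac{4}{3}$ ($R{\left(S,v \right)} = \left(- \frac{1}{3}\right) \left(-4\right) = \frac{4}{3}$)
$k{\left(h \right)} = \frac{104}{3}$ ($k{\left(h \right)} = 20 - 4 \left(-6 - - \frac{7}{3}\right) = 20 - 4 \left(-6 + \frac{7}{3}\right) = 20 - - \frac{44}{3} = 20 + \frac{44}{3} = \frac{104}{3}$)
$49 \cdot 70 + \left(R{\left(5,0 \right)} + k{\left(0 \right)}\right) = 49 \cdot 70 + \left(\frac{4}{3} + \frac{104}{3}\right) = 3430 + 36 = 3466$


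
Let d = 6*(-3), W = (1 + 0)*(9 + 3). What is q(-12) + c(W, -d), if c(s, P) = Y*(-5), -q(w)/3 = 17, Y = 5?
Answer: -76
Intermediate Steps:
W = 12 (W = 1*12 = 12)
d = -18
q(w) = -51 (q(w) = -3*17 = -51)
c(s, P) = -25 (c(s, P) = 5*(-5) = -25)
q(-12) + c(W, -d) = -51 - 25 = -76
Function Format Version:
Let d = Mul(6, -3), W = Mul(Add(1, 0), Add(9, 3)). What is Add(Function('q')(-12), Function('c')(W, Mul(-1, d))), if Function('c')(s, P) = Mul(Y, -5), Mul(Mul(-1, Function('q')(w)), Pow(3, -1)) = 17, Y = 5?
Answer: -76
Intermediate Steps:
W = 12 (W = Mul(1, 12) = 12)
d = -18
Function('q')(w) = -51 (Function('q')(w) = Mul(-3, 17) = -51)
Function('c')(s, P) = -25 (Function('c')(s, P) = Mul(5, -5) = -25)
Add(Function('q')(-12), Function('c')(W, Mul(-1, d))) = Add(-51, -25) = -76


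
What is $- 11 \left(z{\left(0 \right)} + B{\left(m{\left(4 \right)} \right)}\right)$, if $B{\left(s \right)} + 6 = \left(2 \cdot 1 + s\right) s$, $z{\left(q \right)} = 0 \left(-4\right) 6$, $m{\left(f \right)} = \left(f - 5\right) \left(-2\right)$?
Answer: $-22$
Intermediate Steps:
$m{\left(f \right)} = 10 - 2 f$ ($m{\left(f \right)} = \left(-5 + f\right) \left(-2\right) = 10 - 2 f$)
$z{\left(q \right)} = 0$ ($z{\left(q \right)} = 0 \cdot 6 = 0$)
$B{\left(s \right)} = -6 + s \left(2 + s\right)$ ($B{\left(s \right)} = -6 + \left(2 \cdot 1 + s\right) s = -6 + \left(2 + s\right) s = -6 + s \left(2 + s\right)$)
$- 11 \left(z{\left(0 \right)} + B{\left(m{\left(4 \right)} \right)}\right) = - 11 \left(0 + \left(-6 + \left(10 - 8\right)^{2} + 2 \left(10 - 8\right)\right)\right) = - 11 \left(0 + \left(-6 + 2^{2} + 2 \cdot 2\right)\right) = - 11 \left(0 + \left(-6 + 4 + 4\right)\right) = - 11 \left(0 + 2\right) = \left(-11\right) 2 = -22$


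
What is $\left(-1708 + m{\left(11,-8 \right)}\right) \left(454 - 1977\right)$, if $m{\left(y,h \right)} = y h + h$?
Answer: $2747492$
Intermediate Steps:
$m{\left(y,h \right)} = h + h y$ ($m{\left(y,h \right)} = h y + h = h + h y$)
$\left(-1708 + m{\left(11,-8 \right)}\right) \left(454 - 1977\right) = \left(-1708 - 8 \left(1 + 11\right)\right) \left(454 - 1977\right) = \left(-1708 - 96\right) \left(-1523\right) = \left(-1804\right) \left(-1523\right) = 2747492$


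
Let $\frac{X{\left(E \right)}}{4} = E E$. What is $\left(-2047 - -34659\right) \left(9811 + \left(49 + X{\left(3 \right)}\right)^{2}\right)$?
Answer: $555578032$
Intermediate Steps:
$X{\left(E \right)} = 4 E^{2}$ ($X{\left(E \right)} = 4 E E = 4 E^{2}$)
$\left(-2047 - -34659\right) \left(9811 + \left(49 + X{\left(3 \right)}\right)^{2}\right) = \left(-2047 - -34659\right) \left(9811 + \left(49 + 4 \cdot 3^{2}\right)^{2}\right) = \left(-2047 + 34659\right) \left(9811 + \left(49 + 4 \cdot 9\right)^{2}\right) = 32612 \left(9811 + \left(49 + 36\right)^{2}\right) = 32612 \left(9811 + 85^{2}\right) = 32612 \left(9811 + 7225\right) = 32612 \cdot 17036 = 555578032$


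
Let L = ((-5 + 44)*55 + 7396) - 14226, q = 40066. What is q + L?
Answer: 35381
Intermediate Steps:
L = -4685 (L = (39*55 + 7396) - 14226 = (2145 + 7396) - 14226 = 9541 - 14226 = -4685)
q + L = 40066 - 4685 = 35381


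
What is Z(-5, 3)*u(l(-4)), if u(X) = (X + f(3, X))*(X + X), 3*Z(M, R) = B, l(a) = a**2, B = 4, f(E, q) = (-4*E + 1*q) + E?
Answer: 2944/3 ≈ 981.33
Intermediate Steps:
f(E, q) = q - 3*E (f(E, q) = (-4*E + q) + E = (q - 4*E) + E = q - 3*E)
Z(M, R) = 4/3 (Z(M, R) = (1/3)*4 = 4/3)
u(X) = 2*X*(-9 + 2*X) (u(X) = (X + (X - 3*3))*(X + X) = (X + (X - 9))*(2*X) = (X + (-9 + X))*(2*X) = (-9 + 2*X)*(2*X) = 2*X*(-9 + 2*X))
Z(-5, 3)*u(l(-4)) = 4*(2*(-4)**2*(-9 + 2*(-4)**2))/3 = 4*(2*16*(-9 + 2*16))/3 = 4*(2*16*(-9 + 32))/3 = 4*(2*16*23)/3 = (4/3)*736 = 2944/3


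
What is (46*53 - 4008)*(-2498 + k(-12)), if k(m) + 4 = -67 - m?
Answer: 4014490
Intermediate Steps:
k(m) = -71 - m (k(m) = -4 + (-67 - m) = -71 - m)
(46*53 - 4008)*(-2498 + k(-12)) = (46*53 - 4008)*(-2498 + (-71 - 1*(-12))) = (2438 - 4008)*(-2498 + (-71 + 12)) = -1570*(-2498 - 59) = -1570*(-2557) = 4014490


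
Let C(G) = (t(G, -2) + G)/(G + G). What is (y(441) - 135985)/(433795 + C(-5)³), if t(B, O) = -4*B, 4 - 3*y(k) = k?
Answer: -3267136/10410999 ≈ -0.31382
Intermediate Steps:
y(k) = 4/3 - k/3
C(G) = -3/2 (C(G) = (-4*G + G)/(G + G) = (-3*G)/((2*G)) = (-3*G)*(1/(2*G)) = -3/2)
(y(441) - 135985)/(433795 + C(-5)³) = ((4/3 - ⅓*441) - 135985)/(433795 + (-3/2)³) = ((4/3 - 147) - 135985)/(433795 - 27/8) = (-437/3 - 135985)/(3470333/8) = -408392/3*8/3470333 = -3267136/10410999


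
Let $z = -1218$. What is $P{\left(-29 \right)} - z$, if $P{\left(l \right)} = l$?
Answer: $1189$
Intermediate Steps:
$P{\left(-29 \right)} - z = -29 - -1218 = -29 + 1218 = 1189$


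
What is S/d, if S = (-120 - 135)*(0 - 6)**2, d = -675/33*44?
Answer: 51/5 ≈ 10.200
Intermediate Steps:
d = -900 (d = -675/33*44 = -45*5/11*44 = -225/11*44 = -900)
S = -9180 (S = -255*(-6)**2 = -255*36 = -9180)
S/d = -9180/(-900) = -9180*(-1/900) = 51/5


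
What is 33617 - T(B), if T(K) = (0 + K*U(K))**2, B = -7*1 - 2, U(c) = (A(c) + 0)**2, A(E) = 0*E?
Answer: 33617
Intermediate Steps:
A(E) = 0
U(c) = 0 (U(c) = (0 + 0)**2 = 0**2 = 0)
B = -9 (B = -7 - 2 = -9)
T(K) = 0 (T(K) = (0 + K*0)**2 = (0 + 0)**2 = 0**2 = 0)
33617 - T(B) = 33617 - 1*0 = 33617 + 0 = 33617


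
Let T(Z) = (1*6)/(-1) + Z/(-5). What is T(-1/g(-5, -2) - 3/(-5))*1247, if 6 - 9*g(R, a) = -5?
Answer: -2042586/275 ≈ -7427.6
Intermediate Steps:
g(R, a) = 11/9 (g(R, a) = 2/3 - 1/9*(-5) = 2/3 + 5/9 = 11/9)
T(Z) = -6 - Z/5 (T(Z) = 6*(-1) + Z*(-1/5) = -6 - Z/5)
T(-1/g(-5, -2) - 3/(-5))*1247 = (-6 - (-1/11/9 - 3/(-5))/5)*1247 = (-6 - (-1*9/11 - 3*(-1/5))/5)*1247 = (-6 - (-9/11 + 3/5)/5)*1247 = (-6 - 1/5*(-12/55))*1247 = (-6 + 12/275)*1247 = -1638/275*1247 = -2042586/275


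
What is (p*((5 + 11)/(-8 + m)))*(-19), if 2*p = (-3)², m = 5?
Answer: 456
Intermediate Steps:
p = 9/2 (p = (½)*(-3)² = (½)*9 = 9/2 ≈ 4.5000)
(p*((5 + 11)/(-8 + m)))*(-19) = (9*((5 + 11)/(-8 + 5))/2)*(-19) = (9*(16/(-3))/2)*(-19) = (9*(16*(-⅓))/2)*(-19) = ((9/2)*(-16/3))*(-19) = -24*(-19) = 456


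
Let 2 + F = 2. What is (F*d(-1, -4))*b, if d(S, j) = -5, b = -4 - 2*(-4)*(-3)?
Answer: 0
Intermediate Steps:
F = 0 (F = -2 + 2 = 0)
b = -28 (b = -4 + 8*(-3) = -4 - 24 = -28)
(F*d(-1, -4))*b = (0*(-5))*(-28) = 0*(-28) = 0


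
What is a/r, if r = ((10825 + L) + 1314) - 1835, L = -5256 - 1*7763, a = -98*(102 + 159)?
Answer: 8526/905 ≈ 9.4210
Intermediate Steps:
a = -25578 (a = -98*261 = -25578)
L = -13019 (L = -5256 - 7763 = -13019)
r = -2715 (r = ((10825 - 13019) + 1314) - 1835 = (-2194 + 1314) - 1835 = -880 - 1835 = -2715)
a/r = -25578/(-2715) = -25578*(-1/2715) = 8526/905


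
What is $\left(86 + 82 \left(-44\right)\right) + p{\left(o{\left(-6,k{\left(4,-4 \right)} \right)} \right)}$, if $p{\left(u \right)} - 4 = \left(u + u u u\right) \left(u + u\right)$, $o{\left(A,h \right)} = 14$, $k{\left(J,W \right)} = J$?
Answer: $73706$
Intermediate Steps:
$p{\left(u \right)} = 4 + 2 u \left(u + u^{3}\right)$ ($p{\left(u \right)} = 4 + \left(u + u u u\right) \left(u + u\right) = 4 + \left(u + u^{2} u\right) 2 u = 4 + \left(u + u^{3}\right) 2 u = 4 + 2 u \left(u + u^{3}\right)$)
$\left(86 + 82 \left(-44\right)\right) + p{\left(o{\left(-6,k{\left(4,-4 \right)} \right)} \right)} = \left(86 + 82 \left(-44\right)\right) + \left(4 + 2 \cdot 14^{2} + 2 \cdot 14^{4}\right) = \left(86 - 3608\right) + \left(4 + 2 \cdot 196 + 2 \cdot 38416\right) = -3522 + \left(4 + 392 + 76832\right) = -3522 + 77228 = 73706$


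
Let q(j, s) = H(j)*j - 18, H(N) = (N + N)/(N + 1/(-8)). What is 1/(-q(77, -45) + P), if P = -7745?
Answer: -615/4846969 ≈ -0.00012688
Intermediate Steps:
H(N) = 2*N/(-⅛ + N) (H(N) = (2*N)/(N - ⅛) = (2*N)/(-⅛ + N) = 2*N/(-⅛ + N))
q(j, s) = -18 + 16*j²/(-1 + 8*j) (q(j, s) = (16*j/(-1 + 8*j))*j - 18 = 16*j²/(-1 + 8*j) - 18 = -18 + 16*j²/(-1 + 8*j))
1/(-q(77, -45) + P) = 1/(-2*(9 - 72*77 + 8*77²)/(-1 + 8*77) - 7745) = 1/(-2*(9 - 5544 + 8*5929)/(-1 + 616) - 7745) = 1/(-2*(9 - 5544 + 47432)/615 - 7745) = 1/(-2*41897/615 - 7745) = 1/(-1*83794/615 - 7745) = 1/(-83794/615 - 7745) = 1/(-4846969/615) = -615/4846969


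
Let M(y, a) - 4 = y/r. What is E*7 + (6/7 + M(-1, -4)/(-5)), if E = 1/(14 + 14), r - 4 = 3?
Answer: 47/140 ≈ 0.33571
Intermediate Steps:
r = 7 (r = 4 + 3 = 7)
M(y, a) = 4 + y/7
E = 1/28 ≈ 0.035714
E*7 + (6/7 + M(-1, -4)/(-5)) = (1/28)*7 + (6/7 + (4 + (⅐)*(-1))/(-5)) = ¼ + (6*(⅐) + (4 - ⅐)*(-⅕)) = ¼ + (6/7 + (27/7)*(-⅕)) = ¼ + (6/7 - 27/35) = ¼ + 3/35 = 47/140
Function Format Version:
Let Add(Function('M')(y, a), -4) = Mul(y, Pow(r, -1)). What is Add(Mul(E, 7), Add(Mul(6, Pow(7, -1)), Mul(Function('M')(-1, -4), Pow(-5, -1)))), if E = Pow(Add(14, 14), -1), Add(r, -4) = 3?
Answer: Rational(47, 140) ≈ 0.33571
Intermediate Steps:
r = 7 (r = Add(4, 3) = 7)
Function('M')(y, a) = Add(4, Mul(Rational(1, 7), y)) (Function('M')(y, a) = Add(4, Mul(y, Pow(7, -1))) = Add(4, Mul(y, Rational(1, 7))) = Add(4, Mul(Rational(1, 7), y)))
E = Rational(1, 28) (E = Pow(28, -1) = Rational(1, 28) ≈ 0.035714)
Add(Mul(E, 7), Add(Mul(6, Pow(7, -1)), Mul(Function('M')(-1, -4), Pow(-5, -1)))) = Add(Mul(Rational(1, 28), 7), Add(Mul(6, Pow(7, -1)), Mul(Add(4, Mul(Rational(1, 7), -1)), Pow(-5, -1)))) = Add(Rational(1, 4), Add(Mul(6, Rational(1, 7)), Mul(Add(4, Rational(-1, 7)), Rational(-1, 5)))) = Add(Rational(1, 4), Add(Rational(6, 7), Mul(Rational(27, 7), Rational(-1, 5)))) = Add(Rational(1, 4), Add(Rational(6, 7), Rational(-27, 35))) = Add(Rational(1, 4), Rational(3, 35)) = Rational(47, 140)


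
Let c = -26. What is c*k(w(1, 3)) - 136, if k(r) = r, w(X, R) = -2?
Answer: -84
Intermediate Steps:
c*k(w(1, 3)) - 136 = -26*(-2) - 136 = 52 - 136 = -84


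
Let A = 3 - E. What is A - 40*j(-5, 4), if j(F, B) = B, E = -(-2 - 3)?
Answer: -162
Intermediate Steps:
E = 5 (E = -1*(-5) = 5)
A = -2 (A = 3 - 1*5 = 3 - 5 = -2)
A - 40*j(-5, 4) = -2 - 40*4 = -2 - 160 = -162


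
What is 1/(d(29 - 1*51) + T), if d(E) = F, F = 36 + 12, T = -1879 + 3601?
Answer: 1/1770 ≈ 0.00056497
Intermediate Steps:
T = 1722
F = 48
d(E) = 48
1/(d(29 - 1*51) + T) = 1/(48 + 1722) = 1/1770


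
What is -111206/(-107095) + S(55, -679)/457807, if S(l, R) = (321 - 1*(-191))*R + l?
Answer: 13685412907/49028840665 ≈ 0.27913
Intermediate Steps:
S(l, R) = l + 512*R (S(l, R) = (321 + 191)*R + l = 512*R + l = l + 512*R)
-111206/(-107095) + S(55, -679)/457807 = -111206/(-107095) + (55 + 512*(-679))/457807 = -111206*(-1/107095) + (55 - 347648)*(1/457807) = 111206/107095 - 347593*1/457807 = 111206/107095 - 347593/457807 = 13685412907/49028840665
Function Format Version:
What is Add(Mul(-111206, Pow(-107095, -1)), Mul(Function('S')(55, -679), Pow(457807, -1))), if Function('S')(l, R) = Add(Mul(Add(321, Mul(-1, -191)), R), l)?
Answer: Rational(13685412907, 49028840665) ≈ 0.27913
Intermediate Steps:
Function('S')(l, R) = Add(l, Mul(512, R)) (Function('S')(l, R) = Add(Mul(Add(321, 191), R), l) = Add(Mul(512, R), l) = Add(l, Mul(512, R)))
Add(Mul(-111206, Pow(-107095, -1)), Mul(Function('S')(55, -679), Pow(457807, -1))) = Add(Mul(-111206, Pow(-107095, -1)), Mul(Add(55, Mul(512, -679)), Pow(457807, -1))) = Add(Mul(-111206, Rational(-1, 107095)), Mul(Add(55, -347648), Rational(1, 457807))) = Add(Rational(111206, 107095), Mul(-347593, Rational(1, 457807))) = Add(Rational(111206, 107095), Rational(-347593, 457807)) = Rational(13685412907, 49028840665)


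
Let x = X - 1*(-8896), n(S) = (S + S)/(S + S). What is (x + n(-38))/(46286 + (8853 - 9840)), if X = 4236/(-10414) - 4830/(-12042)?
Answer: 92977585562/473394889251 ≈ 0.19641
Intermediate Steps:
X = -59191/10450449 (X = 4236*(-1/10414) - 4830*(-1/12042) = -2118/5207 + 805/2007 = -59191/10450449 ≈ -0.0056640)
n(S) = 1 (n(S) = (2*S)/((2*S)) = (2*S)*(1/(2*S)) = 1)
x = 92967135113/10450449 (x = -59191/10450449 - 1*(-8896) = -59191/10450449 + 8896 = 92967135113/10450449 ≈ 8896.0)
(x + n(-38))/(46286 + (8853 - 9840)) = (92967135113/10450449 + 1)/(46286 + (8853 - 9840)) = 92977585562/(10450449*(46286 - 987)) = (92977585562/10450449)/45299 = (92977585562/10450449)*(1/45299) = 92977585562/473394889251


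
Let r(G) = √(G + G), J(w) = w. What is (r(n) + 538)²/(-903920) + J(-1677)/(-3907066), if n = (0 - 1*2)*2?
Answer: -3282935119/10266497380 - 269*I*√2/112990 ≈ -0.31977 - 0.0033669*I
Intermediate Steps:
n = -4 (n = (0 - 2)*2 = -2*2 = -4)
r(G) = √2*√G (r(G) = √(2*G) = √2*√G)
(r(n) + 538)²/(-903920) + J(-1677)/(-3907066) = (√2*√(-4) + 538)²/(-903920) - 1677/(-3907066) = (√2*(2*I) + 538)²*(-1/903920) - 1677*(-1/3907066) = (2*I*√2 + 538)²*(-1/903920) + 39/90862 = (538 + 2*I*√2)²*(-1/903920) + 39/90862 = -(538 + 2*I*√2)²/903920 + 39/90862 = 39/90862 - (538 + 2*I*√2)²/903920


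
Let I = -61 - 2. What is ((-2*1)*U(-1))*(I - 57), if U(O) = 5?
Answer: 1200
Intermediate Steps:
I = -63
((-2*1)*U(-1))*(I - 57) = (-2*1*5)*(-63 - 57) = -2*5*(-120) = -10*(-120) = 1200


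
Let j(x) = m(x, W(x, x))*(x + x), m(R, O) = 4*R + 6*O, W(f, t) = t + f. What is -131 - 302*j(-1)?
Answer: -9795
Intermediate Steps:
W(f, t) = f + t
j(x) = 32*x² (j(x) = (4*x + 6*(x + x))*(x + x) = (4*x + 6*(2*x))*(2*x) = (4*x + 12*x)*(2*x) = (16*x)*(2*x) = 32*x²)
-131 - 302*j(-1) = -131 - 9664*(-1)² = -131 - 9664 = -9795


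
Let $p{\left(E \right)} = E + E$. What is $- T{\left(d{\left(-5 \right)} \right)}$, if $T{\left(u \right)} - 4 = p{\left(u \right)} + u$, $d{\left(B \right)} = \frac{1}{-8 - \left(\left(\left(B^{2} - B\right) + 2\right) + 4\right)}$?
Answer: $- \frac{173}{44} \approx -3.9318$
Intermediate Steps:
$d{\left(B \right)} = \frac{1}{-14 + B - B^{2}}$ ($d{\left(B \right)} = \frac{1}{-8 - \left(\left(2 + B^{2} - B\right) + 4\right)} = \frac{1}{-8 - \left(6 + B^{2} - B\right)} = \frac{1}{-14 + B - B^{2}}$)
$p{\left(E \right)} = 2 E$
$T{\left(u \right)} = 4 + 3 u$ ($T{\left(u \right)} = 4 + \left(2 u + u\right) = 4 + 3 u$)
$- T{\left(d{\left(-5 \right)} \right)} = - (4 + 3 \left(- \frac{1}{14 + \left(-5\right)^{2} - -5}\right)) = - (4 + 3 \left(- \frac{1}{14 + 25 + 5}\right)) = - (4 + 3 \left(- \frac{1}{44}\right)) = - (4 - \frac{3}{44}) = \left(-1\right) \frac{173}{44} = - \frac{173}{44}$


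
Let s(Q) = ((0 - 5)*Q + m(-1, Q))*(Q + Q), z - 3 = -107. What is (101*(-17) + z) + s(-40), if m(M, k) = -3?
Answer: -17581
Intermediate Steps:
z = -104 (z = 3 - 107 = -104)
s(Q) = 2*Q*(-3 - 5*Q) (s(Q) = ((0 - 5)*Q - 3)*(Q + Q) = (-5*Q - 3)*(2*Q) = (-3 - 5*Q)*(2*Q) = 2*Q*(-3 - 5*Q))
(101*(-17) + z) + s(-40) = (101*(-17) - 104) - 2*(-40)*(3 + 5*(-40)) = (-1717 - 104) - 2*(-40)*(3 - 200) = -1821 - 2*(-40)*(-197) = -1821 - 15760 = -17581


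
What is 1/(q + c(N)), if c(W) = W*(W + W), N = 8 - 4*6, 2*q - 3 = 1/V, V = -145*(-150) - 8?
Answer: 43484/22329035 ≈ 0.0019474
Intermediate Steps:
V = 21742 (V = 21750 - 8 = 21742)
q = 65227/43484 (q = 3/2 + (½)/21742 = 3/2 + (½)*(1/21742) = 3/2 + 1/43484 = 65227/43484 ≈ 1.5000)
N = -16 (N = 8 - 24 = -16)
c(W) = 2*W² (c(W) = W*(2*W) = 2*W²)
1/(q + c(N)) = 1/(65227/43484 + 2*(-16)²) = 1/(65227/43484 + 2*256) = 1/(65227/43484 + 512) = 1/(22329035/43484) = 43484/22329035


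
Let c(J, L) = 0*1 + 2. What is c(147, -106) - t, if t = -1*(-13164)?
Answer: -13162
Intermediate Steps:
t = 13164
c(J, L) = 2 (c(J, L) = 0 + 2 = 2)
c(147, -106) - t = 2 - 1*13164 = 2 - 13164 = -13162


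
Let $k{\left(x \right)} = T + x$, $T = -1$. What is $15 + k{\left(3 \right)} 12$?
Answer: $39$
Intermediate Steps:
$k{\left(x \right)} = -1 + x$
$15 + k{\left(3 \right)} 12 = 15 + \left(-1 + 3\right) 12 = 15 + 2 \cdot 12 = 15 + 24 = 39$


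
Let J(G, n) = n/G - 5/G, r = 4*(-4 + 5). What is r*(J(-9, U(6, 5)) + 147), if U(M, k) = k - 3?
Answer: 1768/3 ≈ 589.33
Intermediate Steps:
U(M, k) = -3 + k
r = 4 (r = 4*1 = 4)
J(G, n) = -5/G + n/G
r*(J(-9, U(6, 5)) + 147) = 4*((-5 + (-3 + 5))/(-9) + 147) = 4*(-(-5 + 2)/9 + 147) = 4*(-⅑*(-3) + 147) = 4*(⅓ + 147) = 4*(442/3) = 1768/3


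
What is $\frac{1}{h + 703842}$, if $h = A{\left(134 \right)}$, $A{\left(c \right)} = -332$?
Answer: $\frac{1}{703510} \approx 1.4214 \cdot 10^{-6}$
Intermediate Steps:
$h = -332$
$\frac{1}{h + 703842} = \frac{1}{-332 + 703842} = \frac{1}{703510}$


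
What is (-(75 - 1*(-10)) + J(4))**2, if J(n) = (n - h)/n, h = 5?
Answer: 116281/16 ≈ 7267.6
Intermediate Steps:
J(n) = (-5 + n)/n (J(n) = (n - 1*5)/n = (n - 5)/n = (-5 + n)/n)
(-(75 - 1*(-10)) + J(4))**2 = (-(75 - 1*(-10)) + (-5 + 4)/4)**2 = (-(75 + 10) + (1/4)*(-1))**2 = (-1*85 - 1/4)**2 = (-85 - 1/4)**2 = (-341/4)**2 = 116281/16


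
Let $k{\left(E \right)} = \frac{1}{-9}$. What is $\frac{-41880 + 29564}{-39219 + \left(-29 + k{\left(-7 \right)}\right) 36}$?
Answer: $\frac{12316}{40267} \approx 0.30586$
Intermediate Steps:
$k{\left(E \right)} = - \frac{1}{9}$
$\frac{-41880 + 29564}{-39219 + \left(-29 + k{\left(-7 \right)}\right) 36} = \frac{-41880 + 29564}{-39219 + \left(-29 - \frac{1}{9}\right) 36} = - \frac{12316}{-39219 - 1048} = - \frac{12316}{-40267} = \left(-12316\right) \left(- \frac{1}{40267}\right) = \frac{12316}{40267}$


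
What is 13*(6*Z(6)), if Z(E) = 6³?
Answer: 16848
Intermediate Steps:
Z(E) = 216
13*(6*Z(6)) = 13*(6*216) = 13*1296 = 16848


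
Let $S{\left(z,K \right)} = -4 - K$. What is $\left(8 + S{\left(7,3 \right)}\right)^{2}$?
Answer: $1$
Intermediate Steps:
$\left(8 + S{\left(7,3 \right)}\right)^{2} = \left(8 - 7\right)^{2} = 1^{2} = 1$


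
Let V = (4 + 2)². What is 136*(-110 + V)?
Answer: -10064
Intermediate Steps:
V = 36 (V = 6² = 36)
136*(-110 + V) = 136*(-110 + 36) = 136*(-74) = -10064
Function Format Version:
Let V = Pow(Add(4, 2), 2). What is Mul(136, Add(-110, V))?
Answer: -10064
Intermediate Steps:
V = 36 (V = Pow(6, 2) = 36)
Mul(136, Add(-110, V)) = Mul(136, Add(-110, 36)) = Mul(136, -74) = -10064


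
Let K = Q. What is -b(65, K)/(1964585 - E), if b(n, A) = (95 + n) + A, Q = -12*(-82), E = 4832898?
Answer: 1144/2868313 ≈ 0.00039884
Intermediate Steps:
Q = 984
K = 984
b(n, A) = 95 + A + n
-b(65, K)/(1964585 - E) = -(95 + 984 + 65)/(1964585 - 1*4832898) = -1144/(1964585 - 4832898) = -1144/(-2868313) = -1144*(-1)/2868313 = -1*(-1144/2868313) = 1144/2868313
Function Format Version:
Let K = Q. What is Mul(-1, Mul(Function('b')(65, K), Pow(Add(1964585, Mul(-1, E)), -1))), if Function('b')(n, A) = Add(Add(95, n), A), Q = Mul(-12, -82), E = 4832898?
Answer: Rational(1144, 2868313) ≈ 0.00039884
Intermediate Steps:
Q = 984
K = 984
Function('b')(n, A) = Add(95, A, n)
Mul(-1, Mul(Function('b')(65, K), Pow(Add(1964585, Mul(-1, E)), -1))) = Mul(-1, Mul(Add(95, 984, 65), Pow(Add(1964585, Mul(-1, 4832898)), -1))) = Mul(-1, Mul(1144, Pow(Add(1964585, -4832898), -1))) = Mul(-1, Mul(1144, Pow(-2868313, -1))) = Mul(-1, Mul(1144, Rational(-1, 2868313))) = Mul(-1, Rational(-1144, 2868313)) = Rational(1144, 2868313)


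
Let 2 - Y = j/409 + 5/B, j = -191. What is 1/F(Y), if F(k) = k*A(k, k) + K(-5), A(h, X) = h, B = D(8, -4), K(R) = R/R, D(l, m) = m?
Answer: 2676496/39655057 ≈ 0.067494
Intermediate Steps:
K(R) = 1
B = -4
Y = 6081/1636 (Y = 2 - (-191/409 + 5/(-4)) = 2 - (-191*1/409 + 5*(-¼)) = 2 - (-191/409 - 5/4) = 2 - 1*(-2809/1636) = 2 + 2809/1636 = 6081/1636 ≈ 3.7170)
F(k) = 1 + k² (F(k) = k*k + 1 = k² + 1 = 1 + k²)
1/F(Y) = 1/(1 + (6081/1636)²) = 1/(1 + 36978561/2676496) = 1/(39655057/2676496) = 2676496/39655057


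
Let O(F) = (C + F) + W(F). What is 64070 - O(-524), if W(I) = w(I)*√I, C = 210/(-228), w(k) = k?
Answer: 2454607/38 + 1048*I*√131 ≈ 64595.0 + 11995.0*I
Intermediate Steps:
C = -35/38 (C = 210*(-1/228) = -35/38 ≈ -0.92105)
W(I) = I^(3/2) (W(I) = I*√I = I^(3/2))
O(F) = -35/38 + F + F^(3/2) (O(F) = (-35/38 + F) + F^(3/2) = -35/38 + F + F^(3/2))
64070 - O(-524) = 64070 - (-35/38 - 524 + (-524)^(3/2)) = 64070 - (-35/38 - 524 - 1048*I*√131) = 64070 - (-19947/38 - 1048*I*√131) = 64070 + (19947/38 + 1048*I*√131) = 2454607/38 + 1048*I*√131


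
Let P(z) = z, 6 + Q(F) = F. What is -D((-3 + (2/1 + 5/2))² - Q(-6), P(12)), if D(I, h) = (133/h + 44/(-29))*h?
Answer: -3329/29 ≈ -114.79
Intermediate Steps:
Q(F) = -6 + F
D(I, h) = h*(-44/29 + 133/h) (D(I, h) = (133/h + 44*(-1/29))*h = (133/h - 44/29)*h = (-44/29 + 133/h)*h = h*(-44/29 + 133/h))
-D((-3 + (2/1 + 5/2))² - Q(-6), P(12)) = -(133 - 44/29*12) = -(133 - 528/29) = -1*3329/29 = -3329/29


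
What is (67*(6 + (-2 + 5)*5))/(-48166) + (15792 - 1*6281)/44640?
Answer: 197649173/1075065120 ≈ 0.18385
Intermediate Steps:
(67*(6 + (-2 + 5)*5))/(-48166) + (15792 - 1*6281)/44640 = (67*(6 + 3*5))*(-1/48166) + (15792 - 6281)*(1/44640) = (67*(6 + 15))*(-1/48166) + 9511*(1/44640) = (67*21)*(-1/48166) + 9511/44640 = 1407*(-1/48166) + 9511/44640 = -1407/48166 + 9511/44640 = 197649173/1075065120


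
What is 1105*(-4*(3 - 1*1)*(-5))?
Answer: 44200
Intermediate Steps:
1105*(-4*(3 - 1*1)*(-5)) = 1105*(-4*(3 - 1)*(-5)) = 1105*(-4*2*(-5)) = 1105*(-8*(-5)) = 1105*40 = 44200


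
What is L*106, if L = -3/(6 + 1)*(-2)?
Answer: 636/7 ≈ 90.857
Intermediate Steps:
L = 6/7 (L = -3/7*(-2) = 6/7 ≈ 0.85714)
L*106 = (6/7)*106 = 636/7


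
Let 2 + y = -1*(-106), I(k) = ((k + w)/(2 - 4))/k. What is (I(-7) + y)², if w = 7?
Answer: 10816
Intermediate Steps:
I(k) = (-7/2 - k/2)/k (I(k) = ((k + 7)/(2 - 4))/k = ((7 + k)/(-2))/k = ((7 + k)*(-½))/k = (-7/2 - k/2)/k)
y = 104 (y = -2 - 1*(-106) = -2 + 106 = 104)
(I(-7) + y)² = ((½)*(-7 - 1*(-7))/(-7) + 104)² = ((½)*(-⅐)*(-7 + 7) + 104)² = ((½)*(-⅐)*0 + 104)² = (0 + 104)² = 104² = 10816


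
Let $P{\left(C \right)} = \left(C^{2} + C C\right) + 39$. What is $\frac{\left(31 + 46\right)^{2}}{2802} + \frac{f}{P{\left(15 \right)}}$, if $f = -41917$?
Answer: $- \frac{12728017}{152242} \approx -83.604$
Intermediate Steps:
$P{\left(C \right)} = 39 + 2 C^{2}$ ($P{\left(C \right)} = \left(C^{2} + C^{2}\right) + 39 = 2 C^{2} + 39 = 39 + 2 C^{2}$)
$\frac{\left(31 + 46\right)^{2}}{2802} + \frac{f}{P{\left(15 \right)}} = \frac{\left(31 + 46\right)^{2}}{2802} - \frac{41917}{39 + 2 \cdot 15^{2}} = 77^{2} \cdot \frac{1}{2802} - \frac{41917}{39 + 2 \cdot 225} = 5929 \cdot \frac{1}{2802} - \frac{41917}{39 + 450} = \frac{5929}{2802} - \frac{41917}{489} = - \frac{12728017}{152242}$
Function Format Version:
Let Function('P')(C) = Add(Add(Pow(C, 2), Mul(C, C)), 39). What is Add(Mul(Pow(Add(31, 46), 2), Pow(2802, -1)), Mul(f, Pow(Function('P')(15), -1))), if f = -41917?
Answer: Rational(-12728017, 152242) ≈ -83.604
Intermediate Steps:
Function('P')(C) = Add(39, Mul(2, Pow(C, 2))) (Function('P')(C) = Add(Add(Pow(C, 2), Pow(C, 2)), 39) = Add(Mul(2, Pow(C, 2)), 39) = Add(39, Mul(2, Pow(C, 2))))
Add(Mul(Pow(Add(31, 46), 2), Pow(2802, -1)), Mul(f, Pow(Function('P')(15), -1))) = Add(Mul(Pow(Add(31, 46), 2), Pow(2802, -1)), Mul(-41917, Pow(Add(39, Mul(2, Pow(15, 2))), -1))) = Add(Mul(Pow(77, 2), Rational(1, 2802)), Mul(-41917, Pow(Add(39, Mul(2, 225)), -1))) = Add(Mul(5929, Rational(1, 2802)), Mul(-41917, Pow(Add(39, 450), -1))) = Add(Rational(5929, 2802), Mul(-41917, Pow(489, -1))) = Add(Rational(5929, 2802), Mul(-41917, Rational(1, 489))) = Add(Rational(5929, 2802), Rational(-41917, 489)) = Rational(-12728017, 152242)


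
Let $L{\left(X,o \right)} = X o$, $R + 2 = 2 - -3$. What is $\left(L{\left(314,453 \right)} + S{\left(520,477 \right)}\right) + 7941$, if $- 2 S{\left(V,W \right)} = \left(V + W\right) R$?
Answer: $\frac{297375}{2} \approx 1.4869 \cdot 10^{5}$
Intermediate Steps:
$R = 3$ ($R = -2 + \left(2 - -3\right) = -2 + \left(2 + 3\right) = -2 + 5 = 3$)
$S{\left(V,W \right)} = - \frac{3 V}{2} - \frac{3 W}{2}$ ($S{\left(V,W \right)} = - \frac{\left(V + W\right) 3}{2} = - \frac{3 V + 3 W}{2} = - \frac{3 V}{2} - \frac{3 W}{2}$)
$\left(L{\left(314,453 \right)} + S{\left(520,477 \right)}\right) + 7941 = \left(314 \cdot 453 - \frac{2991}{2}\right) + 7941 = \left(142242 - \frac{2991}{2}\right) + 7941 = \frac{281493}{2} + 7941 = \frac{297375}{2}$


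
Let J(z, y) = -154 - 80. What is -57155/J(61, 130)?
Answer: 57155/234 ≈ 244.25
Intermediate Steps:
J(z, y) = -234
-57155/J(61, 130) = -57155/(-234) = -57155*(-1/234) = 57155/234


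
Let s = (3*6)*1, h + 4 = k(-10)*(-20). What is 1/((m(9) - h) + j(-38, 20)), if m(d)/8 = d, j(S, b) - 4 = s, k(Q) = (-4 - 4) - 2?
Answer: -1/102 ≈ -0.0098039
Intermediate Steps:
k(Q) = -10 (k(Q) = -8 - 2 = -10)
h = 196 (h = -4 - 10*(-20) = -4 + 200 = 196)
s = 18 (s = 18*1 = 18)
j(S, b) = 22 (j(S, b) = 4 + 18 = 22)
m(d) = 8*d
1/((m(9) - h) + j(-38, 20)) = 1/((8*9 - 1*196) + 22) = 1/((72 - 196) + 22) = 1/(-124 + 22) = 1/(-102) = -1/102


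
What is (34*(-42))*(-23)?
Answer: 32844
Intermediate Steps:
(34*(-42))*(-23) = -1428*(-23) = 32844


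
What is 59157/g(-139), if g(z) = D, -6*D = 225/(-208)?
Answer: 8203104/25 ≈ 3.2812e+5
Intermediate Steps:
D = 75/416 (D = -75/(2*(-208)) = -75*(-1)/(2*208) = -⅙*(-225/208) = 75/416 ≈ 0.18029)
g(z) = 75/416
59157/g(-139) = 59157/(75/416) = 59157*(416/75) = 8203104/25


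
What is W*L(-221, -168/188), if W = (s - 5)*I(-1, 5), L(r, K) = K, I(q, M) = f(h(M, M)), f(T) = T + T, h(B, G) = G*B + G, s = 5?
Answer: 0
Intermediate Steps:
h(B, G) = G + B*G (h(B, G) = B*G + G = G + B*G)
f(T) = 2*T
I(q, M) = 2*M*(1 + M) (I(q, M) = 2*(M*(1 + M)) = 2*M*(1 + M))
W = 0 (W = (5 - 5)*(2*5*(1 + 5)) = 0*(2*5*6) = 0*60 = 0)
W*L(-221, -168/188) = 0*(-168/188) = 0*(-168*1/188) = 0*(-42/47) = 0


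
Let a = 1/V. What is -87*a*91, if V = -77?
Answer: 1131/11 ≈ 102.82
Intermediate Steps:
a = -1/77 (a = 1/(-77) = -1/77 ≈ -0.012987)
-87*a*91 = -87*(-1/77)*91 = (87/77)*91 = 1131/11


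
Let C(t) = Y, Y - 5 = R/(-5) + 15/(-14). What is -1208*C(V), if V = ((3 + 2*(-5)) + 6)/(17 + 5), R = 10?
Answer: -16308/7 ≈ -2329.7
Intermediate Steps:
V = -1/22 (V = ((3 - 10) + 6)/22 = (-7 + 6)*(1/22) = -1*1/22 = -1/22 ≈ -0.045455)
Y = 27/14 (Y = 5 + (10/(-5) + 15/(-14)) = 5 + (10*(-1/5) + 15*(-1/14)) = 5 + (-2 - 15/14) = 5 - 43/14 = 27/14 ≈ 1.9286)
C(t) = 27/14
-1208*C(V) = -1208*27/14 = -16308/7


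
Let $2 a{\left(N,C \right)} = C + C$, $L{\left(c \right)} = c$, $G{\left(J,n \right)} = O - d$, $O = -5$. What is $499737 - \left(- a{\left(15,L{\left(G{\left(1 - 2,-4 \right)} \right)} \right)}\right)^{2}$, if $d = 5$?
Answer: $499637$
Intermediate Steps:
$G{\left(J,n \right)} = -10$ ($G{\left(J,n \right)} = -5 - 5 = -10$)
$a{\left(N,C \right)} = C$ ($a{\left(N,C \right)} = \frac{C + C}{2} = \frac{2 C}{2} = C$)
$499737 - \left(- a{\left(15,L{\left(G{\left(1 - 2,-4 \right)} \right)} \right)}\right)^{2} = 499737 - \left(\left(-1\right) \left(-10\right)\right)^{2} = 499737 - 10^{2} = 499737 - 100 = 499637$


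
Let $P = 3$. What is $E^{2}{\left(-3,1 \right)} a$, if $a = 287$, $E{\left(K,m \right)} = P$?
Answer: $2583$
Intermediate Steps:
$E{\left(K,m \right)} = 3$
$E^{2}{\left(-3,1 \right)} a = 3^{2} \cdot 287 = 9 \cdot 287 = 2583$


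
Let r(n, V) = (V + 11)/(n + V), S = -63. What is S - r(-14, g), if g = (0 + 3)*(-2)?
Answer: -251/4 ≈ -62.750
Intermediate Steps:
g = -6 (g = 3*(-2) = -6)
r(n, V) = (11 + V)/(V + n)
S - r(-14, g) = -63 - (11 - 6)/(-6 - 14) = -63 - 5/(-20) = -63 - (-1)*5/20 = -63 - 1*(-¼) = -63 + ¼ = -251/4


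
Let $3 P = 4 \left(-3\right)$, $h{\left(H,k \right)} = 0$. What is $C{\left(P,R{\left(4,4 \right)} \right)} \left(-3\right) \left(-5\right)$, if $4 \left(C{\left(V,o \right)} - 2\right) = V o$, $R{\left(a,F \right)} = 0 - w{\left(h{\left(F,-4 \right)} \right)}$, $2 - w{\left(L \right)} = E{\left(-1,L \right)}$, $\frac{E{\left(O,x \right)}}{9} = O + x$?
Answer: $195$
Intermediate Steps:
$E{\left(O,x \right)} = 9 O + 9 x$ ($E{\left(O,x \right)} = 9 \left(O + x\right) = 9 O + 9 x$)
$w{\left(L \right)} = 11 - 9 L$ ($w{\left(L \right)} = 2 - \left(9 \left(-1\right) + 9 L\right) = 2 - \left(-9 + 9 L\right) = 11 - 9 L$)
$R{\left(a,F \right)} = -11$ ($R{\left(a,F \right)} = 0 - \left(11 - 0\right) = 0 - \left(11 + 0\right) = 0 - 11 = -11$)
$P = -4$ ($P = \frac{4 \left(-3\right)}{3} = \frac{1}{3} \left(-12\right) = -4$)
$C{\left(V,o \right)} = 2 + \frac{V o}{4}$
$C{\left(P,R{\left(4,4 \right)} \right)} \left(-3\right) \left(-5\right) = \left(2 + \frac{1}{4} \left(-4\right) \left(-11\right)\right) \left(-3\right) \left(-5\right) = \left(2 + 11\right) \left(-3\right) \left(-5\right) = 13 \left(-3\right) \left(-5\right) = \left(-39\right) \left(-5\right) = 195$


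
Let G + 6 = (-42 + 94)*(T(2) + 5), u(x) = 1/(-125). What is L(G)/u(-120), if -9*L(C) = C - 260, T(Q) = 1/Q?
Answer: 2500/9 ≈ 277.78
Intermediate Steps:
u(x) = -1/125
T(Q) = 1/Q
G = 280 (G = -6 + (-42 + 94)*(1/2 + 5) = -6 + 52*(1/2 + 5) = -6 + 52*(11/2) = -6 + 286 = 280)
L(C) = 260/9 - C/9 (L(C) = -(C - 260)/9 = -(-260 + C)/9 = 260/9 - C/9)
L(G)/u(-120) = (260/9 - 1/9*280)/(-1/125) = (260/9 - 280/9)*(-125) = -20/9*(-125) = 2500/9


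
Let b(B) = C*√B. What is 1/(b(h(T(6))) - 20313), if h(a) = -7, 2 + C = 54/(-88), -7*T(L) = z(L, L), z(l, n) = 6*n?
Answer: -39325968/798828480559 + 5060*I*√7/798828480559 ≈ -4.923e-5 + 1.6759e-8*I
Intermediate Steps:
T(L) = -6*L/7
C = -115/44 (C = -2 + 54/(-88) = -2 + 54*(-1/88) = -2 - 27/44 = -115/44 ≈ -2.6136)
b(B) = -115*√B/44
1/(b(h(T(6))) - 20313) = 1/(-115*I*√7/44 - 20313) = 1/(-20313 - 115*I*√7/44)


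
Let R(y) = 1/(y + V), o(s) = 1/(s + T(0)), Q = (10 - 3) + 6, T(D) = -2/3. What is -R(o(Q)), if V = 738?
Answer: -37/27309 ≈ -0.0013549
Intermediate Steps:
T(D) = -2/3 (T(D) = -2*1/3 = -2/3)
Q = 13 (Q = 7 + 6 = 13)
o(s) = 1/(-2/3 + s) (o(s) = 1/(s - 2/3) = 1/(-2/3 + s))
R(y) = 1/(738 + y) (R(y) = 1/(y + 738) = 1/(738 + y))
-R(o(Q)) = -1/(738 + 3/(-2 + 3*13)) = -1/(738 + 3/(-2 + 39)) = -1/(738 + 3/37) = -1/27309/37 = -1*37/27309 = -37/27309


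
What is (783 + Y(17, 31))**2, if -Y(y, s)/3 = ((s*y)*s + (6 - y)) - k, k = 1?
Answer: 2322468864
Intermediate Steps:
Y(y, s) = -15 + 3*y - 3*y*s**2 (Y(y, s) = -3*(((s*y)*s + (6 - y)) - 1*1) = -3*((y*s**2 + (6 - y)) - 1) = -3*((6 - y + y*s**2) - 1) = -3*(5 - y + y*s**2) = -15 + 3*y - 3*y*s**2)
(783 + Y(17, 31))**2 = (783 + (-15 + 3*17 - 3*17*31**2))**2 = (783 + (-15 + 51 - 3*17*961))**2 = (783 + (-15 + 51 - 49011))**2 = (783 - 48975)**2 = (-48192)**2 = 2322468864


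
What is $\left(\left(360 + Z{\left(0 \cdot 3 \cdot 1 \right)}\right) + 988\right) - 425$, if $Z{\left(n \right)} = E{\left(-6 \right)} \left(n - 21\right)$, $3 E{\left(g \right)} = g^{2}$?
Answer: $671$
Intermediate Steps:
$E{\left(g \right)} = \frac{g^{2}}{3}$
$Z{\left(n \right)} = -252 + 12 n$ ($Z{\left(n \right)} = \frac{\left(-6\right)^{2}}{3} \left(n - 21\right) = \frac{1}{3} \cdot 36 \left(-21 + n\right) = 12 \left(-21 + n\right) = -252 + 12 n$)
$\left(\left(360 + Z{\left(0 \cdot 3 \cdot 1 \right)}\right) + 988\right) - 425 = \left(\left(360 - \left(252 - 12 \cdot 0 \cdot 3 \cdot 1\right)\right) + 988\right) - 425 = \left(\left(360 - \left(252 - 12 \cdot 0 \cdot 1\right)\right) + 988\right) - 425 = \left(\left(360 + \left(-252 + 12 \cdot 0\right)\right) + 988\right) - 425 = \left(\left(360 + \left(-252 + 0\right)\right) + 988\right) - 425 = \left(\left(360 - 252\right) + 988\right) - 425 = \left(108 + 988\right) - 425 = 1096 - 425 = 671$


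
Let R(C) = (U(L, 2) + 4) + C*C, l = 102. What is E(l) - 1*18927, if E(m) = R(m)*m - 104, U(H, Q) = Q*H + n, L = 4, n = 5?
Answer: 1043911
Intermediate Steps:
U(H, Q) = 5 + H*Q (U(H, Q) = Q*H + 5 = H*Q + 5 = 5 + H*Q)
R(C) = 17 + C**2 (R(C) = ((5 + 4*2) + 4) + C*C = ((5 + 8) + 4) + C**2 = (13 + 4) + C**2 = 17 + C**2)
E(m) = -104 + m*(17 + m**2) (E(m) = (17 + m**2)*m - 104 = m*(17 + m**2) - 104 = -104 + m*(17 + m**2))
E(l) - 1*18927 = (-104 + 102*(17 + 102**2)) - 1*18927 = (-104 + 102*(17 + 10404)) - 18927 = (-104 + 102*10421) - 18927 = (-104 + 1062942) - 18927 = 1062838 - 18927 = 1043911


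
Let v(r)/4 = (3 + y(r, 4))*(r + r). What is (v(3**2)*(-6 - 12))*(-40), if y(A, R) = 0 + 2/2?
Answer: 207360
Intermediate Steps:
y(A, R) = 1 (y(A, R) = 0 + 2*(1/2) = 0 + 1 = 1)
v(r) = 32*r (v(r) = 4*((3 + 1)*(r + r)) = 4*(4*(2*r)) = 4*(8*r) = 32*r)
(v(3**2)*(-6 - 12))*(-40) = ((32*3**2)*(-6 - 12))*(-40) = ((32*9)*(-18))*(-40) = (288*(-18))*(-40) = -5184*(-40) = 207360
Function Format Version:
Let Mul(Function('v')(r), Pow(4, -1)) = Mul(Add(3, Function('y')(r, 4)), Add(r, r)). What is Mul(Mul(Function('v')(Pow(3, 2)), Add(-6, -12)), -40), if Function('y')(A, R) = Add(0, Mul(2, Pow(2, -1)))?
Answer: 207360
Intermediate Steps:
Function('y')(A, R) = 1 (Function('y')(A, R) = Add(0, Mul(2, Rational(1, 2))) = Add(0, 1) = 1)
Function('v')(r) = Mul(32, r) (Function('v')(r) = Mul(4, Mul(Add(3, 1), Add(r, r))) = Mul(4, Mul(4, Mul(2, r))) = Mul(4, Mul(8, r)) = Mul(32, r))
Mul(Mul(Function('v')(Pow(3, 2)), Add(-6, -12)), -40) = Mul(Mul(Mul(32, Pow(3, 2)), Add(-6, -12)), -40) = Mul(Mul(Mul(32, 9), -18), -40) = Mul(Mul(288, -18), -40) = Mul(-5184, -40) = 207360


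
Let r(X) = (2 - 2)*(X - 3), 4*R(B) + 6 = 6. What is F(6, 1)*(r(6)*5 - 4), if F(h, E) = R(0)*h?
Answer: 0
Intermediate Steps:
R(B) = 0 (R(B) = -3/2 + (¼)*6 = -3/2 + 3/2 = 0)
r(X) = 0 (r(X) = 0*(-3 + X) = 0)
F(h, E) = 0 (F(h, E) = 0*h = 0)
F(6, 1)*(r(6)*5 - 4) = 0*(0*5 - 4) = 0*(0 - 4) = 0*(-4) = 0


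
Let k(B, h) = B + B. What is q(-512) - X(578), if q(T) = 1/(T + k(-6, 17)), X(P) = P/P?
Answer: -525/524 ≈ -1.0019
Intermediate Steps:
X(P) = 1
k(B, h) = 2*B
q(T) = 1/(-12 + T) (q(T) = 1/(T + 2*(-6)) = 1/(T - 12) = 1/(-12 + T))
q(-512) - X(578) = 1/(-12 - 512) - 1*1 = 1/(-524) - 1 = -1/524 - 1 = -525/524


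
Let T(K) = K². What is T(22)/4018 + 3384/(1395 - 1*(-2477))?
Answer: 966935/972356 ≈ 0.99442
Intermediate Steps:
T(22)/4018 + 3384/(1395 - 1*(-2477)) = 22²/4018 + 3384/(1395 - 1*(-2477)) = 484*(1/4018) + 3384/(1395 + 2477) = 242/2009 + 3384/3872 = 242/2009 + 3384*(1/3872) = 242/2009 + 423/484 = 966935/972356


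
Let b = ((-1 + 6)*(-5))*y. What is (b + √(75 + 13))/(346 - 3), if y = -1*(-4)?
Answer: -100/343 + 2*√22/343 ≈ -0.26420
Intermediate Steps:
y = 4
b = -100 (b = ((-1 + 6)*(-5))*4 = (5*(-5))*4 = -25*4 = -100)
(b + √(75 + 13))/(346 - 3) = (-100 + √(75 + 13))/(346 - 3) = (-100 + √88)/343 = (-100 + 2*√22)*(1/343) = -100/343 + 2*√22/343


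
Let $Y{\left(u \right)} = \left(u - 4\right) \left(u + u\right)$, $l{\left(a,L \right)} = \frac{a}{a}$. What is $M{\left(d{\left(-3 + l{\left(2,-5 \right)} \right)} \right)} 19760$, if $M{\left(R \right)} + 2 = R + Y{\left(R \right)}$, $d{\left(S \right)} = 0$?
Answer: $-39520$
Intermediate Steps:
$l{\left(a,L \right)} = 1$
$Y{\left(u \right)} = 2 u \left(-4 + u\right)$ ($Y{\left(u \right)} = \left(-4 + u\right) 2 u = 2 u \left(-4 + u\right)$)
$M{\left(R \right)} = -2 + R + 2 R \left(-4 + R\right)$ ($M{\left(R \right)} = -2 + \left(R + 2 R \left(-4 + R\right)\right) = -2 + R + 2 R \left(-4 + R\right)$)
$M{\left(d{\left(-3 + l{\left(2,-5 \right)} \right)} \right)} 19760 = \left(-2 + 0 + 2 \cdot 0 \left(-4 + 0\right)\right) 19760 = \left(-2 + 0 + 2 \cdot 0 \left(-4\right)\right) 19760 = \left(-2 + 0 + 0\right) 19760 = \left(-2\right) 19760 = -39520$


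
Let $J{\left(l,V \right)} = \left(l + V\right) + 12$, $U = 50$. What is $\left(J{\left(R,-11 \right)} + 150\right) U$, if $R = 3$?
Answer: $7700$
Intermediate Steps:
$J{\left(l,V \right)} = 12 + V + l$ ($J{\left(l,V \right)} = \left(V + l\right) + 12 = 12 + V + l$)
$\left(J{\left(R,-11 \right)} + 150\right) U = \left(\left(12 - 11 + 3\right) + 150\right) 50 = \left(4 + 150\right) 50 = 154 \cdot 50 = 7700$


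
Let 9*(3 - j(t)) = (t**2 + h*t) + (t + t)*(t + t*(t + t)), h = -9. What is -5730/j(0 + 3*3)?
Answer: 1910/113 ≈ 16.903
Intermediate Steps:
j(t) = 3 + t - t**2/9 - 2*t*(t + 2*t**2)/9 (j(t) = 3 - ((t**2 - 9*t) + (t + t)*(t + t*(t + t)))/9 = 3 - ((t**2 - 9*t) + (2*t)*(t + t*(2*t)))/9 = 3 - ((t**2 - 9*t) + (2*t)*(t + 2*t**2))/9 = 3 - ((t**2 - 9*t) + 2*t*(t + 2*t**2))/9 = 3 - (t**2 - 9*t + 2*t*(t + 2*t**2))/9 = 3 + (t - t**2/9 - 2*t*(t + 2*t**2)/9) = 3 + t - t**2/9 - 2*t*(t + 2*t**2)/9)
-5730/j(0 + 3*3) = -5730/(3 + (0 + 3*3) - 4*(0 + 3*3)**3/9 - (0 + 3*3)**2/3) = -5730/(3 + (0 + 9) - 4*(0 + 9)**3/9 - (0 + 9)**2/3) = -5730/(3 + 9 - 4/9*9**3 - 1/3*9**2) = -5730/(3 + 9 - 4/9*729 - 1/3*81) = -5730/(3 + 9 - 324 - 27) = -5730/(-339) = -5730*(-1/339) = 1910/113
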